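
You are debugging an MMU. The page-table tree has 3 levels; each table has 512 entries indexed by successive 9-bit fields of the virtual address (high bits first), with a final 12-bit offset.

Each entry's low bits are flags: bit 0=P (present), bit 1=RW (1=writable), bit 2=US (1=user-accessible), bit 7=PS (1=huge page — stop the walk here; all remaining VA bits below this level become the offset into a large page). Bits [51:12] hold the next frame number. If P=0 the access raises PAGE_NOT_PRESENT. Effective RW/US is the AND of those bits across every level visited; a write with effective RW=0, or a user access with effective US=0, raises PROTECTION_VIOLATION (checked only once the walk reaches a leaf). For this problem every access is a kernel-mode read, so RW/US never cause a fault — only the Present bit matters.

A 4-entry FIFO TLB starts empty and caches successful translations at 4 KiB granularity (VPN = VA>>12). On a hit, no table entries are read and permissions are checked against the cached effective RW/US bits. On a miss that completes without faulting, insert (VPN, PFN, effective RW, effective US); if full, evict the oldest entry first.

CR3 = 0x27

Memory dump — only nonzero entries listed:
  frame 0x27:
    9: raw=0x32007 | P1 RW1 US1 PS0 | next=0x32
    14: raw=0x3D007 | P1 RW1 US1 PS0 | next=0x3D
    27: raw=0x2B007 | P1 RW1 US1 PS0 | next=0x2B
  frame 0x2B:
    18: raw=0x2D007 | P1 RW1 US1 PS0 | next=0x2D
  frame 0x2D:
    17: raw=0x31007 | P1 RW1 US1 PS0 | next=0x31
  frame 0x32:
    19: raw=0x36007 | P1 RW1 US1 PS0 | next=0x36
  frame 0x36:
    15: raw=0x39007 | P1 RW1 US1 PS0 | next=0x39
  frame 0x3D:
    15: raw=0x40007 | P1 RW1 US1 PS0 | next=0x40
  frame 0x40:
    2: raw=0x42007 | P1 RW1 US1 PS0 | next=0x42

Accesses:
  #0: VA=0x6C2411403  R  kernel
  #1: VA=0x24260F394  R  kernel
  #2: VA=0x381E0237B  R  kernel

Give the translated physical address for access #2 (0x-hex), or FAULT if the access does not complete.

Trace:
#0 VA=0x6C2411403 (r,kernel):
  lvl0: tbl 0x27, slot 27 ⇒ 0x2B007 (P1/RW1/US1/PS0)
  lvl1: tbl 0x2B, slot 18 ⇒ 0x2D007 (P1/RW1/US1/PS0)
  lvl2: tbl 0x2D, slot 17 ⇒ 0x31007 (P1/RW1/US1/PS0)
  → PA=0x31403  (3 entries read)
#1 VA=0x24260F394 (r,kernel):
  lvl0: tbl 0x27, slot 9 ⇒ 0x32007 (P1/RW1/US1/PS0)
  lvl1: tbl 0x32, slot 19 ⇒ 0x36007 (P1/RW1/US1/PS0)
  lvl2: tbl 0x36, slot 15 ⇒ 0x39007 (P1/RW1/US1/PS0)
  → PA=0x39394  (3 entries read)
#2 VA=0x381E0237B (r,kernel):
  lvl0: tbl 0x27, slot 14 ⇒ 0x3D007 (P1/RW1/US1/PS0)
  lvl1: tbl 0x3D, slot 15 ⇒ 0x40007 (P1/RW1/US1/PS0)
  lvl2: tbl 0x40, slot 2 ⇒ 0x42007 (P1/RW1/US1/PS0)
  → PA=0x4237B  (3 entries read)

Access #2 PA: 0x4237B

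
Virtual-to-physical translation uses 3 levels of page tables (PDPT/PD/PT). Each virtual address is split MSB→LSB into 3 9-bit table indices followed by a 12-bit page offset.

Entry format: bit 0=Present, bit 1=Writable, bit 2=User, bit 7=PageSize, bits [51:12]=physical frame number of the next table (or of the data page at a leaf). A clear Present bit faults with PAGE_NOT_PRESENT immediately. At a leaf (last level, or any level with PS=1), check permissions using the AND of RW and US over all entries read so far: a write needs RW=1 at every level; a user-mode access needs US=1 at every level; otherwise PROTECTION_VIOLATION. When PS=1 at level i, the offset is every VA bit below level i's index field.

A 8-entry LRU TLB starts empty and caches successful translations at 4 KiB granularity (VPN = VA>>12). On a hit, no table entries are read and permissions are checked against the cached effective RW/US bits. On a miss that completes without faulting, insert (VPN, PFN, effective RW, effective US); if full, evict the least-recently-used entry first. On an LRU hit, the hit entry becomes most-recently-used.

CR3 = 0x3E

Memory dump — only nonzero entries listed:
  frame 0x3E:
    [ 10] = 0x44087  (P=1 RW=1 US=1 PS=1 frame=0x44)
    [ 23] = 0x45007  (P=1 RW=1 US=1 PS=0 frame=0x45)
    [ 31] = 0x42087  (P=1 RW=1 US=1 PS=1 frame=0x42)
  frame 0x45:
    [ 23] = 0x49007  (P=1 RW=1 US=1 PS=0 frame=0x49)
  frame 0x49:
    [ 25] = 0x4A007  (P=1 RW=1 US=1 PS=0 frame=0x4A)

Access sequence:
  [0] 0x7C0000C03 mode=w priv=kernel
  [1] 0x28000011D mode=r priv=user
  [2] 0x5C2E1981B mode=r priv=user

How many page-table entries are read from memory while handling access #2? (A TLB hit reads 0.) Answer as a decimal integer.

Walk each access:
#0 VA=0x7C0000C03 (w,kernel):
  lvl0: tbl 0x3E, slot 31 ⇒ 0x42087 (P1/RW1/US1/PS1)
  ✓ 0x42C03 (huge @L0)  — 1 lookups
#1 VA=0x28000011D (r,user):
  lvl0: tbl 0x3E, slot 10 ⇒ 0x44087 (P1/RW1/US1/PS1)
  ✓ 0x4411D (huge @L0)  — 1 lookups
#2 VA=0x5C2E1981B (r,user):
  lvl0: tbl 0x3E, slot 23 ⇒ 0x45007 (P1/RW1/US1/PS0)
  lvl1: tbl 0x45, slot 23 ⇒ 0x49007 (P1/RW1/US1/PS0)
  lvl2: tbl 0x49, slot 25 ⇒ 0x4A007 (P1/RW1/US1/PS0)
  ✓ 0x4A81B  — 3 lookups

Entries read for #2: 3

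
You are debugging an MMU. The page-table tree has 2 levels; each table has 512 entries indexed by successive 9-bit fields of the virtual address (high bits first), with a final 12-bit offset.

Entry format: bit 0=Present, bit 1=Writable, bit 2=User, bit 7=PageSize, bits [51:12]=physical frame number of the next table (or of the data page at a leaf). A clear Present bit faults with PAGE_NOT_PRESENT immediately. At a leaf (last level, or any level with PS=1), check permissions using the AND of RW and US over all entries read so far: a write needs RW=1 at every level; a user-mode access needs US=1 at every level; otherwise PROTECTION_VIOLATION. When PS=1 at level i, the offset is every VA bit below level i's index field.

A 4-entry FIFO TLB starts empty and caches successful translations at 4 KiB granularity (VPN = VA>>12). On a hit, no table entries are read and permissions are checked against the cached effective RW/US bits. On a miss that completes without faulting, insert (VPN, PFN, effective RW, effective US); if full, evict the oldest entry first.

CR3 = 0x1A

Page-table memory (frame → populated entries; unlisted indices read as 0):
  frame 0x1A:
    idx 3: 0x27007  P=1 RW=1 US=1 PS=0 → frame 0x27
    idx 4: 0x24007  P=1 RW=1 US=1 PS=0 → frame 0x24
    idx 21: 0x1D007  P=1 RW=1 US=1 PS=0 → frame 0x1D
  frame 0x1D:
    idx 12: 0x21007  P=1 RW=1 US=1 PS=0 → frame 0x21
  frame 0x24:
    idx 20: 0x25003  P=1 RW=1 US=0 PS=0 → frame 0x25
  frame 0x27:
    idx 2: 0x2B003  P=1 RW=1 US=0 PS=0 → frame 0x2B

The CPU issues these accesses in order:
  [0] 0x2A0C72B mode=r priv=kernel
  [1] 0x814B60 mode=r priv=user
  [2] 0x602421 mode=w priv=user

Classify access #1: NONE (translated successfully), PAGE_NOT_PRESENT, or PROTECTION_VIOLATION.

Trace:
#0 VA=0x2A0C72B (r,kernel):
  lvl0: tbl 0x1A, slot 21 ⇒ 0x1D007 (P1/RW1/US1/PS0)
  lvl1: tbl 0x1D, slot 12 ⇒ 0x21007 (P1/RW1/US1/PS0)
  ⇒ phys 0x2172B  [2 reads]
#1 VA=0x814B60 (r,user):
  lvl0: tbl 0x1A, slot 4 ⇒ 0x24007 (P1/RW1/US1/PS0)
  lvl1: tbl 0x24, slot 20 ⇒ 0x25003 (P1/RW1/US0/PS0)
  → PROTECTION_VIOLATION  (2 entries read)
#2 VA=0x602421 (w,user):
  lvl0: tbl 0x1A, slot 3 ⇒ 0x27007 (P1/RW1/US1/PS0)
  lvl1: tbl 0x27, slot 2 ⇒ 0x2B003 (P1/RW1/US0/PS0)
  → PROTECTION_VIOLATION  (2 entries read)

Access #1 fault: PROTECTION_VIOLATION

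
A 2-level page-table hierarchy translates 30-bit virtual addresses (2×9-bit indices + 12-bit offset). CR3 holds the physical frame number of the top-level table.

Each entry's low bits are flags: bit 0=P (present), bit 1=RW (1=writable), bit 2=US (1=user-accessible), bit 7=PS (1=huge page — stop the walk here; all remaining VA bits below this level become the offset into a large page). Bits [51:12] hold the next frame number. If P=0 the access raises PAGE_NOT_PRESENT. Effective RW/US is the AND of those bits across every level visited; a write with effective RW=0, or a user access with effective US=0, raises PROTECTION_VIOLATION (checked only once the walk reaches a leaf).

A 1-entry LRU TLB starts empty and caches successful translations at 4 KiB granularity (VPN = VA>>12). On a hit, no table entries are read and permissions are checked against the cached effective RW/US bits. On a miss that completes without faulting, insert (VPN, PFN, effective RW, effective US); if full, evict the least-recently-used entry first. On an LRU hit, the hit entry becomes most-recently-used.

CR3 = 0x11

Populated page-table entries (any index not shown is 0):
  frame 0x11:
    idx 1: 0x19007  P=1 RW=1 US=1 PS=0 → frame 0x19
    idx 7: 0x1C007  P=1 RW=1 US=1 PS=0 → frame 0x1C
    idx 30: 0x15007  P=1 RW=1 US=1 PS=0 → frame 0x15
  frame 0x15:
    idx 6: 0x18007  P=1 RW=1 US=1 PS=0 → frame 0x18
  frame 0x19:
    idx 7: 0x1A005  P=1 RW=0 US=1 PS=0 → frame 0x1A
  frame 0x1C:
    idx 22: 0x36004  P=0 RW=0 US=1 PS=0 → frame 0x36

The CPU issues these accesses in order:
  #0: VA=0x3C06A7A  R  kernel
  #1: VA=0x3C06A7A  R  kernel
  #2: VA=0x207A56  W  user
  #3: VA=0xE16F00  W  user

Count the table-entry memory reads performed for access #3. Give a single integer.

Walk each access:
#0 VA=0x3C06A7A (r,kernel):
  lvl0: tbl 0x11, slot 30 ⇒ 0x15007 (P1/RW1/US1/PS0)
  lvl1: tbl 0x15, slot 6 ⇒ 0x18007 (P1/RW1/US1/PS0)
  ⇒ phys 0x18A7A  [2 reads]
#1 VA=0x3C06A7A (r,kernel):
  TLB hit vpn=0x3C06 → PA=0x18A7A
#2 VA=0x207A56 (w,user):
  lvl0: tbl 0x11, slot 1 ⇒ 0x19007 (P1/RW1/US1/PS0)
  lvl1: tbl 0x19, slot 7 ⇒ 0x1A005 (P1/RW0/US1/PS0)
  → PROTECTION_VIOLATION  (2 entries read)
#3 VA=0xE16F00 (w,user):
  lvl0: tbl 0x11, slot 7 ⇒ 0x1C007 (P1/RW1/US1/PS0)
  lvl1: tbl 0x1C, slot 22 ⇒ 0x36004 (P0/RW0/US1/PS0)
  → PAGE_NOT_PRESENT  (2 entries read)

Entries read for #3: 2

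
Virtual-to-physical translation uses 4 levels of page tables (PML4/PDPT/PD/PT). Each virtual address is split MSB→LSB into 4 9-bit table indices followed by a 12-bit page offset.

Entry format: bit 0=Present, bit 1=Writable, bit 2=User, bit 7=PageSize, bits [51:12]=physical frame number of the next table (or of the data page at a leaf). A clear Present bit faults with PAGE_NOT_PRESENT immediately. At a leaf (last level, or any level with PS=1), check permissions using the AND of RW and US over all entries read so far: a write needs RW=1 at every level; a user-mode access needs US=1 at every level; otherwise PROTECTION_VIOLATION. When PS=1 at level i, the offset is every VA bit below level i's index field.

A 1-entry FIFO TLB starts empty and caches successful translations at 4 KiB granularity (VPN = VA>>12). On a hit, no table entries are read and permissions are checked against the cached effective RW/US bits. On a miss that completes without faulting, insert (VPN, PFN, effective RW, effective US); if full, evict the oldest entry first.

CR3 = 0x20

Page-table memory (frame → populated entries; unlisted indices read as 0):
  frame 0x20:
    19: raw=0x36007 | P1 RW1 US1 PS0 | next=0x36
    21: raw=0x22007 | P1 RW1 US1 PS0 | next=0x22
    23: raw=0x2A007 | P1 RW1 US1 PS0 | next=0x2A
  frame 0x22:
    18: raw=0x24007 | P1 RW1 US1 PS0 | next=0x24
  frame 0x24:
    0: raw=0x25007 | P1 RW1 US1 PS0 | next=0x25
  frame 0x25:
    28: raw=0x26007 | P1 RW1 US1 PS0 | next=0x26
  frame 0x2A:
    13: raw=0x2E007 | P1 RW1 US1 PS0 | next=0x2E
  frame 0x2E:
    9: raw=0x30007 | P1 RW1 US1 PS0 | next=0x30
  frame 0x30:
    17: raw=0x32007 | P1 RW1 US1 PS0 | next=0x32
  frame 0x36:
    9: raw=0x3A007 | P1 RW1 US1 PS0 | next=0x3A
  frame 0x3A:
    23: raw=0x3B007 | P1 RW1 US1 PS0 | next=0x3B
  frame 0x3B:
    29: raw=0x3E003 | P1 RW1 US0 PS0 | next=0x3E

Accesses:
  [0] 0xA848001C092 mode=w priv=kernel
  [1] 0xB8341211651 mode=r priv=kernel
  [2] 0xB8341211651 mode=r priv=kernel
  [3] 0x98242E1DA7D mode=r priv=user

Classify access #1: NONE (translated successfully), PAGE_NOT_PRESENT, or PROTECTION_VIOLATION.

Walk each access:
#0 VA=0xA848001C092 (w,kernel):
  L0: frame=0x20 idx=21 entry=0x22007 [P=1 RW=1 US=1 PS=0]
  L1: frame=0x22 idx=18 entry=0x24007 [P=1 RW=1 US=1 PS=0]
  L2: frame=0x24 idx=0 entry=0x25007 [P=1 RW=1 US=1 PS=0]
  L3: frame=0x25 idx=28 entry=0x26007 [P=1 RW=1 US=1 PS=0]
  ⇒ phys 0x26092  [4 reads]
#1 VA=0xB8341211651 (r,kernel):
  L0: frame=0x20 idx=23 entry=0x2A007 [P=1 RW=1 US=1 PS=0]
  L1: frame=0x2A idx=13 entry=0x2E007 [P=1 RW=1 US=1 PS=0]
  L2: frame=0x2E idx=9 entry=0x30007 [P=1 RW=1 US=1 PS=0]
  L3: frame=0x30 idx=17 entry=0x32007 [P=1 RW=1 US=1 PS=0]
  ⇒ phys 0x32651  [4 reads]
#2 VA=0xB8341211651 (r,kernel):
  TLB hit vpn=0xB8341211 → PA=0x32651
#3 VA=0x98242E1DA7D (r,user):
  L0: frame=0x20 idx=19 entry=0x36007 [P=1 RW=1 US=1 PS=0]
  L1: frame=0x36 idx=9 entry=0x3A007 [P=1 RW=1 US=1 PS=0]
  L2: frame=0x3A idx=23 entry=0x3B007 [P=1 RW=1 US=1 PS=0]
  L3: frame=0x3B idx=29 entry=0x3E003 [P=1 RW=1 US=0 PS=0]
  ✗ PROTECTION_VIOLATION  [4 reads]

Access #1 fault: NONE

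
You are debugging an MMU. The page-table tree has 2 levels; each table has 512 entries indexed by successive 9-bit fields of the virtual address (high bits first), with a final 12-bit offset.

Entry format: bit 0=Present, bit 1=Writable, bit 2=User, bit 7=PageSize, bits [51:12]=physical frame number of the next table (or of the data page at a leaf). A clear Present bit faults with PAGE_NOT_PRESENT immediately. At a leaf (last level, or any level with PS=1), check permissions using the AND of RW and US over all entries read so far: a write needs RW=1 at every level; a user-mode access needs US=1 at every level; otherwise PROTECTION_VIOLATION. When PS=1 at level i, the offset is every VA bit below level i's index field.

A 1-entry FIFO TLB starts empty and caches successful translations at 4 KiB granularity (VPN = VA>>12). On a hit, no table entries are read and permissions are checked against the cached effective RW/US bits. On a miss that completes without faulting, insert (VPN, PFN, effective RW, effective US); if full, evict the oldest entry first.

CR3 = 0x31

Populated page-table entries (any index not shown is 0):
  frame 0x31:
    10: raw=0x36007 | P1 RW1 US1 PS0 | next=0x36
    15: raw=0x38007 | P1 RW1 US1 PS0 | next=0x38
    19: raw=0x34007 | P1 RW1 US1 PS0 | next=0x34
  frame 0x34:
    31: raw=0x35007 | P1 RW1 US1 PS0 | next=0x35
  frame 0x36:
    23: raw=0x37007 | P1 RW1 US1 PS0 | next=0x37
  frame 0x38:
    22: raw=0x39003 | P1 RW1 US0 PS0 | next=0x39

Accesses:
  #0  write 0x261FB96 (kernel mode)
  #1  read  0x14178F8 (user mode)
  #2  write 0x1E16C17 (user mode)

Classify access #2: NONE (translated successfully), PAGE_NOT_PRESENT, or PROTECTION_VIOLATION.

Per-access translation:
#0 VA=0x261FB96 (w,kernel):
  [0] read 0x31 idx=19: raw=0x34007 flags P=1 W=1 U=1 S=0
  [1] read 0x34 idx=31: raw=0x35007 flags P=1 W=1 U=1 S=0
  ⇒ phys 0x35B96  [2 reads]
#1 VA=0x14178F8 (r,user):
  [0] read 0x31 idx=10: raw=0x36007 flags P=1 W=1 U=1 S=0
  [1] read 0x36 idx=23: raw=0x37007 flags P=1 W=1 U=1 S=0
  ⇒ phys 0x378F8  [2 reads]
#2 VA=0x1E16C17 (w,user):
  [0] read 0x31 idx=15: raw=0x38007 flags P=1 W=1 U=1 S=0
  [1] read 0x38 idx=22: raw=0x39003 flags P=1 W=1 U=0 S=0
  ✗ PROTECTION_VIOLATION  [2 reads]

Access #2 fault: PROTECTION_VIOLATION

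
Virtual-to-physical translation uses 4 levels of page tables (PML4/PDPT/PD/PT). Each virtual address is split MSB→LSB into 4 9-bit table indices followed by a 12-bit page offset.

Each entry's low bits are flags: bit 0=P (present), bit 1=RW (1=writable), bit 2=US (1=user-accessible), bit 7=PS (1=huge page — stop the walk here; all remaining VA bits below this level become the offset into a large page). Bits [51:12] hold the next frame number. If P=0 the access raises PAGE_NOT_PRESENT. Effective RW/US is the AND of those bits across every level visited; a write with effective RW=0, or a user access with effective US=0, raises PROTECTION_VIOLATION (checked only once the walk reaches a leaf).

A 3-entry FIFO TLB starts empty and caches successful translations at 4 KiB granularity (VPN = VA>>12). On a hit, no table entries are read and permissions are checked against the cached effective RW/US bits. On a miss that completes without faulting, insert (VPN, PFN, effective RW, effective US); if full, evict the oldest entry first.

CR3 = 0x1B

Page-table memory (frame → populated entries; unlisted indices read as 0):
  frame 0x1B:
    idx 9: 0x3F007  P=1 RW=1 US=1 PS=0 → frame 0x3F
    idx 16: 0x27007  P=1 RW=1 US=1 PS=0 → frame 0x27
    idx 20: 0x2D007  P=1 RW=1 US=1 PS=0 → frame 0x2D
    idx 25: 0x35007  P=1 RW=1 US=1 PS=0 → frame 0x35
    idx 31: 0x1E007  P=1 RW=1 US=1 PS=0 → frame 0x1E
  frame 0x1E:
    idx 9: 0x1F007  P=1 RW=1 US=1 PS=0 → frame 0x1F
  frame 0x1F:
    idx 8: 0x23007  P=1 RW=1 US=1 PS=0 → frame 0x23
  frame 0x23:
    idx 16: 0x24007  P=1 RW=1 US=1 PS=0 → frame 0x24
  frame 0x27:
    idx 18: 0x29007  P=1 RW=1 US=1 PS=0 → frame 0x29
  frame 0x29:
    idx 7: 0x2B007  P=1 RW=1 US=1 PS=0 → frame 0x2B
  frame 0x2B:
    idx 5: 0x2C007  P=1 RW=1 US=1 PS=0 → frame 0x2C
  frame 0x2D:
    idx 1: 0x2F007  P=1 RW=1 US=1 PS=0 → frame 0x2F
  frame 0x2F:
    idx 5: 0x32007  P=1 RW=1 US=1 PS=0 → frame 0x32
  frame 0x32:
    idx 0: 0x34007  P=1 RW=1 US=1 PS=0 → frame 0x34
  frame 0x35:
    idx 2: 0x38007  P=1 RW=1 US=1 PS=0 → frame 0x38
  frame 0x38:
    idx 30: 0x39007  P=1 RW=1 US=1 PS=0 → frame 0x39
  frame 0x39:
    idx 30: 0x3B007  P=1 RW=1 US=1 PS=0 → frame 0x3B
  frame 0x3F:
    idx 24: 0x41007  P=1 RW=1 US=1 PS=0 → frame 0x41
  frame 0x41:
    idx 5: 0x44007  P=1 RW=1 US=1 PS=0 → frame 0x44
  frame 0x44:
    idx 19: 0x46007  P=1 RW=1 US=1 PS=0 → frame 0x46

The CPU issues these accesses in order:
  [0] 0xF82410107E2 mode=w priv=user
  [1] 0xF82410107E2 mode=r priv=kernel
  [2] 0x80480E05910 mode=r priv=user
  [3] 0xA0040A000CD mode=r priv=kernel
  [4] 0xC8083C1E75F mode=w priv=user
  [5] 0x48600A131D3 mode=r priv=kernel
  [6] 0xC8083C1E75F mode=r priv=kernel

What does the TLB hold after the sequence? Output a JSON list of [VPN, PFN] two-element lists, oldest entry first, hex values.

Walk each access:
#0 VA=0xF82410107E2 (w,user):
  L0 @0x1B[31] → 0x1E007  P=1,RW=1,US=1,PS=0
  L1 @0x1E[9] → 0x1F007  P=1,RW=1,US=1,PS=0
  L2 @0x1F[8] → 0x23007  P=1,RW=1,US=1,PS=0
  L3 @0x23[16] → 0x24007  P=1,RW=1,US=1,PS=0
  ✓ 0x247E2  — 4 lookups
#1 VA=0xF82410107E2 (r,kernel):
  TLB hit vpn=0xF8241010 → PA=0x247E2
#2 VA=0x80480E05910 (r,user):
  L0 @0x1B[16] → 0x27007  P=1,RW=1,US=1,PS=0
  L1 @0x27[18] → 0x29007  P=1,RW=1,US=1,PS=0
  L2 @0x29[7] → 0x2B007  P=1,RW=1,US=1,PS=0
  L3 @0x2B[5] → 0x2C007  P=1,RW=1,US=1,PS=0
  ✓ 0x2C910  — 4 lookups
#3 VA=0xA0040A000CD (r,kernel):
  L0 @0x1B[20] → 0x2D007  P=1,RW=1,US=1,PS=0
  L1 @0x2D[1] → 0x2F007  P=1,RW=1,US=1,PS=0
  L2 @0x2F[5] → 0x32007  P=1,RW=1,US=1,PS=0
  L3 @0x32[0] → 0x34007  P=1,RW=1,US=1,PS=0
  ✓ 0x340CD  — 4 lookups
#4 VA=0xC8083C1E75F (w,user):
  L0 @0x1B[25] → 0x35007  P=1,RW=1,US=1,PS=0
  L1 @0x35[2] → 0x38007  P=1,RW=1,US=1,PS=0
  L2 @0x38[30] → 0x39007  P=1,RW=1,US=1,PS=0
  L3 @0x39[30] → 0x3B007  P=1,RW=1,US=1,PS=0
  ✓ 0x3B75F  — 4 lookups
#5 VA=0x48600A131D3 (r,kernel):
  L0 @0x1B[9] → 0x3F007  P=1,RW=1,US=1,PS=0
  L1 @0x3F[24] → 0x41007  P=1,RW=1,US=1,PS=0
  L2 @0x41[5] → 0x44007  P=1,RW=1,US=1,PS=0
  L3 @0x44[19] → 0x46007  P=1,RW=1,US=1,PS=0
  ✓ 0x461D3  — 4 lookups
#6 VA=0xC8083C1E75F (r,kernel):
  TLB hit vpn=0xC8083C1E → PA=0x3B75F

TLB: [["0xA0040A00", "0x34"], ["0xC8083C1E", "0x3B"], ["0x48600A13", "0x46"]]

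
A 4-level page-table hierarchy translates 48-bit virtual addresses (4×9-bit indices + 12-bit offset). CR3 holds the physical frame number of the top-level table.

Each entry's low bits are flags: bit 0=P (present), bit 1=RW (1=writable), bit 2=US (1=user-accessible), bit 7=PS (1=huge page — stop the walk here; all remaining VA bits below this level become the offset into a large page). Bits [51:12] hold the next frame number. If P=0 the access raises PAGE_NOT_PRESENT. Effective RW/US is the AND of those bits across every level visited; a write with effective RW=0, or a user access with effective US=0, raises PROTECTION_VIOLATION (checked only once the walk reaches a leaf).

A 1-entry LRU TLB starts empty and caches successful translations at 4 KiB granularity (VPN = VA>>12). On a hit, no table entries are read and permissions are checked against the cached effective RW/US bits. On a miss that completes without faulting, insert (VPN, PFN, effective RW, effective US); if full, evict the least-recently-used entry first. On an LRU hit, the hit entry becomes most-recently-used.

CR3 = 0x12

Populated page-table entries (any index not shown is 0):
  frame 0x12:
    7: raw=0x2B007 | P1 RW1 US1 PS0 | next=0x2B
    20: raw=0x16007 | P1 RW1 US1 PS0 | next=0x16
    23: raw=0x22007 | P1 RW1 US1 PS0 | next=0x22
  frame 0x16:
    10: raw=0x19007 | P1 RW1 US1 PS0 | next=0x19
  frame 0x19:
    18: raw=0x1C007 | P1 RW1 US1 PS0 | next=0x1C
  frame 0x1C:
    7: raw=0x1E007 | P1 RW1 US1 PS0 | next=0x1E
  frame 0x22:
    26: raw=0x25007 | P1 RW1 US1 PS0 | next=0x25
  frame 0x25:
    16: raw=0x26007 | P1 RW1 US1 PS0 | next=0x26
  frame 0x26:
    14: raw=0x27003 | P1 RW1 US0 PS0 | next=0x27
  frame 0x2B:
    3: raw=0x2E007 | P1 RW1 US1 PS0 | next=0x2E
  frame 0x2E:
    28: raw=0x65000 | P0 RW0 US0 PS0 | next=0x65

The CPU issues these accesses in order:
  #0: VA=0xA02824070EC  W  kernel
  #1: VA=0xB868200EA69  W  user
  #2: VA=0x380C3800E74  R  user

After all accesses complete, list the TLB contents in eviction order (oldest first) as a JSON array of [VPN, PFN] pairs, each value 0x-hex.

Walk each access:
#0 VA=0xA02824070EC (w,kernel):
  L0 @0x12[20] → 0x16007  P=1,RW=1,US=1,PS=0
  L1 @0x16[10] → 0x19007  P=1,RW=1,US=1,PS=0
  L2 @0x19[18] → 0x1C007  P=1,RW=1,US=1,PS=0
  L3 @0x1C[7] → 0x1E007  P=1,RW=1,US=1,PS=0
  → PA=0x1E0EC  (4 entries read)
#1 VA=0xB868200EA69 (w,user):
  L0 @0x12[23] → 0x22007  P=1,RW=1,US=1,PS=0
  L1 @0x22[26] → 0x25007  P=1,RW=1,US=1,PS=0
  L2 @0x25[16] → 0x26007  P=1,RW=1,US=1,PS=0
  L3 @0x26[14] → 0x27003  P=1,RW=1,US=0,PS=0
  → PROTECTION_VIOLATION  (4 entries read)
#2 VA=0x380C3800E74 (r,user):
  L0 @0x12[7] → 0x2B007  P=1,RW=1,US=1,PS=0
  L1 @0x2B[3] → 0x2E007  P=1,RW=1,US=1,PS=0
  L2 @0x2E[28] → 0x65000  P=0,RW=0,US=0,PS=0
  → PAGE_NOT_PRESENT  (3 entries read)

TLB: [["0xA0282407", "0x1E"]]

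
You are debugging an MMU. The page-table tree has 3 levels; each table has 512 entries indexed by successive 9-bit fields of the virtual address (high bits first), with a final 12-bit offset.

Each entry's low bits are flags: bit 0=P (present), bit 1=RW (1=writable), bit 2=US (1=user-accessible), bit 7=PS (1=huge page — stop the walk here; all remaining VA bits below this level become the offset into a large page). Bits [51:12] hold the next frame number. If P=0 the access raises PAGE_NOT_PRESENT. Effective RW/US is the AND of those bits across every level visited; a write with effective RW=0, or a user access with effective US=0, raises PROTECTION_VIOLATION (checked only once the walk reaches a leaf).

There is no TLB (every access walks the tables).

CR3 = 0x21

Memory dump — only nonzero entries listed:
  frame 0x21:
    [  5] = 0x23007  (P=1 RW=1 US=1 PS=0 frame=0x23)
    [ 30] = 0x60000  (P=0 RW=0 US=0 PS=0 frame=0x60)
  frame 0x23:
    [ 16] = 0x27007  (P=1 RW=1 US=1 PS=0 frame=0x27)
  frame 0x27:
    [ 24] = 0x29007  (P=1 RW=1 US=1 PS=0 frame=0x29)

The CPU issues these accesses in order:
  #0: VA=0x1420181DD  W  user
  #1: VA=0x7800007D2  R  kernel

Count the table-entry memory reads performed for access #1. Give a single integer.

Walk each access:
#0 VA=0x1420181DD (w,user):
  lvl0: tbl 0x21, slot 5 ⇒ 0x23007 (P1/RW1/US1/PS0)
  lvl1: tbl 0x23, slot 16 ⇒ 0x27007 (P1/RW1/US1/PS0)
  lvl2: tbl 0x27, slot 24 ⇒ 0x29007 (P1/RW1/US1/PS0)
  → PA=0x291DD  (3 entries read)
#1 VA=0x7800007D2 (r,kernel):
  lvl0: tbl 0x21, slot 30 ⇒ 0x60000 (P0/RW0/US0/PS0)
  ✗ PAGE_NOT_PRESENT  [1 reads]

Entries read for #1: 1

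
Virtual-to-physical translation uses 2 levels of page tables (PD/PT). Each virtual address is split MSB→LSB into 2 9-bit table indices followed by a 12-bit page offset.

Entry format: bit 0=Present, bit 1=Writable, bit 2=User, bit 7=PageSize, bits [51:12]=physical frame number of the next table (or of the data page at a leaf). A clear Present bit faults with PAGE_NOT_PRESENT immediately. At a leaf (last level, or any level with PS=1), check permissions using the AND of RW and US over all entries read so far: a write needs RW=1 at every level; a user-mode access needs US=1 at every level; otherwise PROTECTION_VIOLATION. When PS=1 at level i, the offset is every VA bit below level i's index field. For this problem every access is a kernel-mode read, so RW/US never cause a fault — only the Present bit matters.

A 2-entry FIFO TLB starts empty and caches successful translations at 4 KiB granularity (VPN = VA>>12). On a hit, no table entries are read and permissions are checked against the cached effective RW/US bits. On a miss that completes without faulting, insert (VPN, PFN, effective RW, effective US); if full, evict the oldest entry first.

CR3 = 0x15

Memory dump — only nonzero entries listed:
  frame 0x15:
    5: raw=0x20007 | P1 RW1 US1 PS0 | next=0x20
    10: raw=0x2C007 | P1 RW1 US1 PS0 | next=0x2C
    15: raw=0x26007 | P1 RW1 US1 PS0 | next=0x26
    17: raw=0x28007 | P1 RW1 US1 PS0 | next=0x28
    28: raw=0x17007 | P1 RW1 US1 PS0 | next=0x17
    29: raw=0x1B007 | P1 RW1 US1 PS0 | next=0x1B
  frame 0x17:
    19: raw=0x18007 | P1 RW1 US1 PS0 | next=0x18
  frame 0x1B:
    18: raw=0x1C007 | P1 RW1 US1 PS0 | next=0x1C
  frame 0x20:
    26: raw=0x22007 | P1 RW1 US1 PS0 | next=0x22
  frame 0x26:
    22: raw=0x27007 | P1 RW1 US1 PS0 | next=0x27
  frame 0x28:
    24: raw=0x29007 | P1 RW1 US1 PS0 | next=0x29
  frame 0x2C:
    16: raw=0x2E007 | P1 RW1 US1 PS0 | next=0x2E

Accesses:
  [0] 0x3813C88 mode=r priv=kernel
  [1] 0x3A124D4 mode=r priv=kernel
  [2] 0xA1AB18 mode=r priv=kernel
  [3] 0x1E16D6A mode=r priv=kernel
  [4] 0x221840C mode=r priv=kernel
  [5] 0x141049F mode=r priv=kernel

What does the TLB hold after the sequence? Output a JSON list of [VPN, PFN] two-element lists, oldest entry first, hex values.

Trace:
#0 VA=0x3813C88 (r,kernel):
  L0 @0x15[28] → 0x17007  P=1,RW=1,US=1,PS=0
  L1 @0x17[19] → 0x18007  P=1,RW=1,US=1,PS=0
  ⇒ phys 0x18C88  [2 reads]
#1 VA=0x3A124D4 (r,kernel):
  L0 @0x15[29] → 0x1B007  P=1,RW=1,US=1,PS=0
  L1 @0x1B[18] → 0x1C007  P=1,RW=1,US=1,PS=0
  ⇒ phys 0x1C4D4  [2 reads]
#2 VA=0xA1AB18 (r,kernel):
  L0 @0x15[5] → 0x20007  P=1,RW=1,US=1,PS=0
  L1 @0x20[26] → 0x22007  P=1,RW=1,US=1,PS=0
  ⇒ phys 0x22B18  [2 reads]
#3 VA=0x1E16D6A (r,kernel):
  L0 @0x15[15] → 0x26007  P=1,RW=1,US=1,PS=0
  L1 @0x26[22] → 0x27007  P=1,RW=1,US=1,PS=0
  ⇒ phys 0x27D6A  [2 reads]
#4 VA=0x221840C (r,kernel):
  L0 @0x15[17] → 0x28007  P=1,RW=1,US=1,PS=0
  L1 @0x28[24] → 0x29007  P=1,RW=1,US=1,PS=0
  ⇒ phys 0x2940C  [2 reads]
#5 VA=0x141049F (r,kernel):
  L0 @0x15[10] → 0x2C007  P=1,RW=1,US=1,PS=0
  L1 @0x2C[16] → 0x2E007  P=1,RW=1,US=1,PS=0
  ⇒ phys 0x2E49F  [2 reads]

TLB: [["0x2218", "0x29"], ["0x1410", "0x2E"]]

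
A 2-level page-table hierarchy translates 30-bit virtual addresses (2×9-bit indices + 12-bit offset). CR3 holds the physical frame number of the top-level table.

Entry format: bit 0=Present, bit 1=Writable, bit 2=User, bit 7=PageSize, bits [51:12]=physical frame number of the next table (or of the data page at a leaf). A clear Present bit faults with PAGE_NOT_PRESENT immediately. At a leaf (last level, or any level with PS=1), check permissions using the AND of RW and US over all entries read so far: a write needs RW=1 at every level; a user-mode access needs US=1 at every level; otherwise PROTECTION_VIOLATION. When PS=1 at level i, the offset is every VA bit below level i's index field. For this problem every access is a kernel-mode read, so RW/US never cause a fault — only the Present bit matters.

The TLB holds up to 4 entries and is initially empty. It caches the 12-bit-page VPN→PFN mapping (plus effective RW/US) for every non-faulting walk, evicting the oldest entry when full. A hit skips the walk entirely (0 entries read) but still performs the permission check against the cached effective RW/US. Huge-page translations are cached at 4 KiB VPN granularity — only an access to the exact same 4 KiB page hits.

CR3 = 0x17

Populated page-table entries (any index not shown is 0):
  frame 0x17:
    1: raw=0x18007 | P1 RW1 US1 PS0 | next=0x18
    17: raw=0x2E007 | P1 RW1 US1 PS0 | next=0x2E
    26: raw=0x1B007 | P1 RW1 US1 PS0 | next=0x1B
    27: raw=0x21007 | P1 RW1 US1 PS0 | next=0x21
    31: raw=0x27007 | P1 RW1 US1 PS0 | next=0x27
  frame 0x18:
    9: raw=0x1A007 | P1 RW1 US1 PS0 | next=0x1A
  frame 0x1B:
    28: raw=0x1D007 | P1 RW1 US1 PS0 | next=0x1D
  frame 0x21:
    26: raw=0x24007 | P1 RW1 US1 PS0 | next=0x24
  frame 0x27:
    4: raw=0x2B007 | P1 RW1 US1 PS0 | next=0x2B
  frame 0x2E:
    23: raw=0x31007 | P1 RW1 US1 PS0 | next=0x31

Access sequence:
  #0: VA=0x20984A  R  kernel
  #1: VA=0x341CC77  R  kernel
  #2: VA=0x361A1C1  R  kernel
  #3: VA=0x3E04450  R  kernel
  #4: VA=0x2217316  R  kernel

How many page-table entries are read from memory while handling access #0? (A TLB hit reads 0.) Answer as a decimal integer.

Trace:
#0 VA=0x20984A (r,kernel):
  [0] read 0x17 idx=1: raw=0x18007 flags P=1 W=1 U=1 S=0
  [1] read 0x18 idx=9: raw=0x1A007 flags P=1 W=1 U=1 S=0
  ✓ 0x1A84A  — 2 lookups
#1 VA=0x341CC77 (r,kernel):
  [0] read 0x17 idx=26: raw=0x1B007 flags P=1 W=1 U=1 S=0
  [1] read 0x1B idx=28: raw=0x1D007 flags P=1 W=1 U=1 S=0
  ✓ 0x1DC77  — 2 lookups
#2 VA=0x361A1C1 (r,kernel):
  [0] read 0x17 idx=27: raw=0x21007 flags P=1 W=1 U=1 S=0
  [1] read 0x21 idx=26: raw=0x24007 flags P=1 W=1 U=1 S=0
  ✓ 0x241C1  — 2 lookups
#3 VA=0x3E04450 (r,kernel):
  [0] read 0x17 idx=31: raw=0x27007 flags P=1 W=1 U=1 S=0
  [1] read 0x27 idx=4: raw=0x2B007 flags P=1 W=1 U=1 S=0
  ✓ 0x2B450  — 2 lookups
#4 VA=0x2217316 (r,kernel):
  [0] read 0x17 idx=17: raw=0x2E007 flags P=1 W=1 U=1 S=0
  [1] read 0x2E idx=23: raw=0x31007 flags P=1 W=1 U=1 S=0
  ✓ 0x31316  — 2 lookups

Entries read for #0: 2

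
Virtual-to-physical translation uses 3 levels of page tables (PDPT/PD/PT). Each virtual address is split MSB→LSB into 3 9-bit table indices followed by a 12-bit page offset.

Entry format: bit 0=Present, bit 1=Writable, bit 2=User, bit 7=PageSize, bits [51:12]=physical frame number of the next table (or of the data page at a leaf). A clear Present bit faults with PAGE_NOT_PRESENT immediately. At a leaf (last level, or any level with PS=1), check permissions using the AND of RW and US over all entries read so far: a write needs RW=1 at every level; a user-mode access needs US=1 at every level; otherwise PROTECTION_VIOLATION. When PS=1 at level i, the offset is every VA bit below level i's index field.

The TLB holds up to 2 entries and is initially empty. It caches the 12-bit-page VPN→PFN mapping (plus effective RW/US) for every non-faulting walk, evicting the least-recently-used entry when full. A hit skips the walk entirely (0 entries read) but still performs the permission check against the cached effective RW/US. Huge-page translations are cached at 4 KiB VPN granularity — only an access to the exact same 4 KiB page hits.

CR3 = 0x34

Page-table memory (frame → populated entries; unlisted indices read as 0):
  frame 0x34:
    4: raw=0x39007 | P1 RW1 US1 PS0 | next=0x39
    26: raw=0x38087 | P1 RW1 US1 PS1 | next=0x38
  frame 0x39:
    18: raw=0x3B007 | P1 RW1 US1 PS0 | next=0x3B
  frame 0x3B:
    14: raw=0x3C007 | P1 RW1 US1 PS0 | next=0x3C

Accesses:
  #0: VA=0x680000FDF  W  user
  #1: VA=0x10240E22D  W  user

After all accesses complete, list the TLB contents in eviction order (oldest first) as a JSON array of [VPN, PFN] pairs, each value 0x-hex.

Trace:
#0 VA=0x680000FDF (w,user):
  L0: frame=0x34 idx=26 entry=0x38087 [P=1 RW=1 US=1 PS=1]
  ⇒ phys 0x38FDF (huge @L0)  [1 reads]
#1 VA=0x10240E22D (w,user):
  L0: frame=0x34 idx=4 entry=0x39007 [P=1 RW=1 US=1 PS=0]
  L1: frame=0x39 idx=18 entry=0x3B007 [P=1 RW=1 US=1 PS=0]
  L2: frame=0x3B idx=14 entry=0x3C007 [P=1 RW=1 US=1 PS=0]
  ⇒ phys 0x3C22D  [3 reads]

TLB: [["0x680000", "0x38"], ["0x10240E", "0x3C"]]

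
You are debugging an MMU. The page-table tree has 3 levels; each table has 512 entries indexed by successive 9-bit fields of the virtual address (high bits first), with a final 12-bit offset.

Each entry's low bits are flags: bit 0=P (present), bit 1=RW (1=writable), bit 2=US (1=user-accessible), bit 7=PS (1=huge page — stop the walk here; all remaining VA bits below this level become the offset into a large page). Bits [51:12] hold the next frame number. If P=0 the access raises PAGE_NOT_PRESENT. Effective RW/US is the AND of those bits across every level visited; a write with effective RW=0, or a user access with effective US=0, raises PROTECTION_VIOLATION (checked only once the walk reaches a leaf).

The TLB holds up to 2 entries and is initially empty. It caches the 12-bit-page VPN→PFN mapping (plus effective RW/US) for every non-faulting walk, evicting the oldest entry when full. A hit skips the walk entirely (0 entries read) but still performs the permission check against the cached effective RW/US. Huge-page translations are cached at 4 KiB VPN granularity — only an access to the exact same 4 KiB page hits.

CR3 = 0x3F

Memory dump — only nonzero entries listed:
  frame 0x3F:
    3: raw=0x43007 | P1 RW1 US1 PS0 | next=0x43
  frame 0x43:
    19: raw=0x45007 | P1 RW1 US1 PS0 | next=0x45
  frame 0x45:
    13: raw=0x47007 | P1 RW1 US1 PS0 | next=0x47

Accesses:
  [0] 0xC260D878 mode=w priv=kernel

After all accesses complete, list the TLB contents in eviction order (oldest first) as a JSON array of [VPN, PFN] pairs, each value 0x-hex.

Trace:
#0 VA=0xC260D878 (w,kernel):
  lvl0: tbl 0x3F, slot 3 ⇒ 0x43007 (P1/RW1/US1/PS0)
  lvl1: tbl 0x43, slot 19 ⇒ 0x45007 (P1/RW1/US1/PS0)
  lvl2: tbl 0x45, slot 13 ⇒ 0x47007 (P1/RW1/US1/PS0)
  → PA=0x47878  (3 entries read)

TLB: [["0xC260D", "0x47"]]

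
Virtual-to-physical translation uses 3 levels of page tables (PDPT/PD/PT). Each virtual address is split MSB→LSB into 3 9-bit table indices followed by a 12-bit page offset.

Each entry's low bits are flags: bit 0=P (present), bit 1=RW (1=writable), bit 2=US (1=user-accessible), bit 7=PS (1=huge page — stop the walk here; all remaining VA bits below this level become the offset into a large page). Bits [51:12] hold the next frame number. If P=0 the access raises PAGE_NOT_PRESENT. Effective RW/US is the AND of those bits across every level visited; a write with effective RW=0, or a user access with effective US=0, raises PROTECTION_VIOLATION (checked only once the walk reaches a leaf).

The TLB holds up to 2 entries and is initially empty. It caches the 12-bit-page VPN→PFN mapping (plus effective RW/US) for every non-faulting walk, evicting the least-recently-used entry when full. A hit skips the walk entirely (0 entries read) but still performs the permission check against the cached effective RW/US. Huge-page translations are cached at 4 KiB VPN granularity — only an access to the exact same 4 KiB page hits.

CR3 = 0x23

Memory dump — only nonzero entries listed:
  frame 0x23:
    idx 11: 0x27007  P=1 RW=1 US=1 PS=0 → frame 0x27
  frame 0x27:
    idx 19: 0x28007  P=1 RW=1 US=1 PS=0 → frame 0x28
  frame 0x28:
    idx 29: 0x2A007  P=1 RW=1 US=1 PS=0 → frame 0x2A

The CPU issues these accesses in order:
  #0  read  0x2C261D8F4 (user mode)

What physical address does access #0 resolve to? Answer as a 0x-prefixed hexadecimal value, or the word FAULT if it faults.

Trace:
#0 VA=0x2C261D8F4 (r,user):
  L0 @0x23[11] → 0x27007  P=1,RW=1,US=1,PS=0
  L1 @0x27[19] → 0x28007  P=1,RW=1,US=1,PS=0
  L2 @0x28[29] → 0x2A007  P=1,RW=1,US=1,PS=0
  ⇒ phys 0x2A8F4  [3 reads]

Access #0 PA: 0x2A8F4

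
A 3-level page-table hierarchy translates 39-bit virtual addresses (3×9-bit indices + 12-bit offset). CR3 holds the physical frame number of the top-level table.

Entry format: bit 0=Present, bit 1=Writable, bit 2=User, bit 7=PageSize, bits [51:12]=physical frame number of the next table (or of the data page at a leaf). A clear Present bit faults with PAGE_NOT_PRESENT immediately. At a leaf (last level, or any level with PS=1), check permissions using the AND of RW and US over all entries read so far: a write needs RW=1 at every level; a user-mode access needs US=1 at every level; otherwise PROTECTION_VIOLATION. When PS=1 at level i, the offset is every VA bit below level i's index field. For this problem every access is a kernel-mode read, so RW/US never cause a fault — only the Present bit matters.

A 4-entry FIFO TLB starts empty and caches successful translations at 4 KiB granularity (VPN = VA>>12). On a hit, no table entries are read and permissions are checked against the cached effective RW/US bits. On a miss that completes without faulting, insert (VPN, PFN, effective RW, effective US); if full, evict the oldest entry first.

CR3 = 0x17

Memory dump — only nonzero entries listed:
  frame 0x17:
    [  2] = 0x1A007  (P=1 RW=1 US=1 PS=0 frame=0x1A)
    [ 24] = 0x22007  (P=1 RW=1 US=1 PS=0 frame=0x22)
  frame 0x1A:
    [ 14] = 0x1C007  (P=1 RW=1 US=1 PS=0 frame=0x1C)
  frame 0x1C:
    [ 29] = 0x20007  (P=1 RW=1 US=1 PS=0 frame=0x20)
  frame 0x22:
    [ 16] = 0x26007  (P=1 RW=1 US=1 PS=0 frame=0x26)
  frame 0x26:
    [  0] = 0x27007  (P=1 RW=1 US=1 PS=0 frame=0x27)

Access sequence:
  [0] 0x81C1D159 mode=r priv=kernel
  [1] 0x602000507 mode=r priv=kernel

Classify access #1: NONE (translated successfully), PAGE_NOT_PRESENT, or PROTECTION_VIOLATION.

Trace:
#0 VA=0x81C1D159 (r,kernel):
  L0: frame=0x17 idx=2 entry=0x1A007 [P=1 RW=1 US=1 PS=0]
  L1: frame=0x1A idx=14 entry=0x1C007 [P=1 RW=1 US=1 PS=0]
  L2: frame=0x1C idx=29 entry=0x20007 [P=1 RW=1 US=1 PS=0]
  → PA=0x20159  (3 entries read)
#1 VA=0x602000507 (r,kernel):
  L0: frame=0x17 idx=24 entry=0x22007 [P=1 RW=1 US=1 PS=0]
  L1: frame=0x22 idx=16 entry=0x26007 [P=1 RW=1 US=1 PS=0]
  L2: frame=0x26 idx=0 entry=0x27007 [P=1 RW=1 US=1 PS=0]
  → PA=0x27507  (3 entries read)

Access #1 fault: NONE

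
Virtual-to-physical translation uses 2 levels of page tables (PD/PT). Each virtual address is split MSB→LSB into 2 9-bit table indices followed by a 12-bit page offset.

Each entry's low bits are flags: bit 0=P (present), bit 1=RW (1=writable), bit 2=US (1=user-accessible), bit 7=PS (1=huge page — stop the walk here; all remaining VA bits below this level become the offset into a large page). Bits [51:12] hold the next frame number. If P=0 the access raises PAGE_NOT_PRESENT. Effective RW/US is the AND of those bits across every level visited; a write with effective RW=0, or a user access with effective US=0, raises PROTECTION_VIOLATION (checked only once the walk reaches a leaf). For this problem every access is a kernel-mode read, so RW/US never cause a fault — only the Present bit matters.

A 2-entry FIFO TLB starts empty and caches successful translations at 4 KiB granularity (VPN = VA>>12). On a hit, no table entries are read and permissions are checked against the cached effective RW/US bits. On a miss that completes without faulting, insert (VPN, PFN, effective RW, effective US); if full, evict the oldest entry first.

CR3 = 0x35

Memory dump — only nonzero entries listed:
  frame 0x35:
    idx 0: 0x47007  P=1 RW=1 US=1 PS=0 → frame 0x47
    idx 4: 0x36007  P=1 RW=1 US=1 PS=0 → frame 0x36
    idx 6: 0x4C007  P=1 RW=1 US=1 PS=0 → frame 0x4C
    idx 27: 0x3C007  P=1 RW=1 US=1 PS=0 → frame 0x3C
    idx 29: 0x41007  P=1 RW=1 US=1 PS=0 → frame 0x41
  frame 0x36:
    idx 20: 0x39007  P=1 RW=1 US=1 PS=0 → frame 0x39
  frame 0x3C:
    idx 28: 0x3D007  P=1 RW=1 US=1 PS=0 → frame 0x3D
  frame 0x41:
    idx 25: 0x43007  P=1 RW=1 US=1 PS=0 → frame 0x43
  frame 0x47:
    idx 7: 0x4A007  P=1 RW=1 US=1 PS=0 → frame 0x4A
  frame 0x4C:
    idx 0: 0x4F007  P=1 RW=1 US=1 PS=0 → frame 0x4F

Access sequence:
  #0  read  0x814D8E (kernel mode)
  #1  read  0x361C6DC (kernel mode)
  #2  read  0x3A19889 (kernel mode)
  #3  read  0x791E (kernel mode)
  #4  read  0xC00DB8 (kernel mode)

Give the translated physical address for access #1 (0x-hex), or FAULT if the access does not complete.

Per-access translation:
#0 VA=0x814D8E (r,kernel):
  L0: frame=0x35 idx=4 entry=0x36007 [P=1 RW=1 US=1 PS=0]
  L1: frame=0x36 idx=20 entry=0x39007 [P=1 RW=1 US=1 PS=0]
  ✓ 0x39D8E  — 2 lookups
#1 VA=0x361C6DC (r,kernel):
  L0: frame=0x35 idx=27 entry=0x3C007 [P=1 RW=1 US=1 PS=0]
  L1: frame=0x3C idx=28 entry=0x3D007 [P=1 RW=1 US=1 PS=0]
  ✓ 0x3D6DC  — 2 lookups
#2 VA=0x3A19889 (r,kernel):
  L0: frame=0x35 idx=29 entry=0x41007 [P=1 RW=1 US=1 PS=0]
  L1: frame=0x41 idx=25 entry=0x43007 [P=1 RW=1 US=1 PS=0]
  ✓ 0x43889  — 2 lookups
#3 VA=0x791E (r,kernel):
  L0: frame=0x35 idx=0 entry=0x47007 [P=1 RW=1 US=1 PS=0]
  L1: frame=0x47 idx=7 entry=0x4A007 [P=1 RW=1 US=1 PS=0]
  ✓ 0x4A91E  — 2 lookups
#4 VA=0xC00DB8 (r,kernel):
  L0: frame=0x35 idx=6 entry=0x4C007 [P=1 RW=1 US=1 PS=0]
  L1: frame=0x4C idx=0 entry=0x4F007 [P=1 RW=1 US=1 PS=0]
  ✓ 0x4FDB8  — 2 lookups

Access #1 PA: 0x3D6DC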